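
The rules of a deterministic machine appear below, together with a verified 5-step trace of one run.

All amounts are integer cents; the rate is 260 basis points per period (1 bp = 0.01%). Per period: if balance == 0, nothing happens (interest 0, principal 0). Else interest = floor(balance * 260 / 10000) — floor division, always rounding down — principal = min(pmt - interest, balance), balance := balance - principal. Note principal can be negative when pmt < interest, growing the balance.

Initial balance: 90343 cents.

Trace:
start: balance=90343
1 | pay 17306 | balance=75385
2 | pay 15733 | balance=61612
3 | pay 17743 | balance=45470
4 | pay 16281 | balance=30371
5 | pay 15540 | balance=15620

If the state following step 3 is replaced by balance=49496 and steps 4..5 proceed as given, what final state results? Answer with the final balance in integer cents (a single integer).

state after step 3 := balance=49496
4 | pay 16281 | balance=34501
5 | pay 15540 | balance=19858

19858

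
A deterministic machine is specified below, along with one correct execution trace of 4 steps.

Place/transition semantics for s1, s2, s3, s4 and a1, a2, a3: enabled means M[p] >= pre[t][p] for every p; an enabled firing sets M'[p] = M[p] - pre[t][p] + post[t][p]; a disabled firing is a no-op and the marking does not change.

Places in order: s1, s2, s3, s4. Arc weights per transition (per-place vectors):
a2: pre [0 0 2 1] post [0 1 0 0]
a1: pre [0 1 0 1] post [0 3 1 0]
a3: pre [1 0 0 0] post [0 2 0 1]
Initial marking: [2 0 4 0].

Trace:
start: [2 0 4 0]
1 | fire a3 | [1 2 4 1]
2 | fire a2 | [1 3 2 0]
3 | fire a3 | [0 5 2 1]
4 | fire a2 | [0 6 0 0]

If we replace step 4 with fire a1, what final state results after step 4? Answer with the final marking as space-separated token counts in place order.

0 7 3 0

(re-executing from step 4 with the substitution; state before step 4: [0 5 2 1])
4 | fire a1 | [0 7 3 0]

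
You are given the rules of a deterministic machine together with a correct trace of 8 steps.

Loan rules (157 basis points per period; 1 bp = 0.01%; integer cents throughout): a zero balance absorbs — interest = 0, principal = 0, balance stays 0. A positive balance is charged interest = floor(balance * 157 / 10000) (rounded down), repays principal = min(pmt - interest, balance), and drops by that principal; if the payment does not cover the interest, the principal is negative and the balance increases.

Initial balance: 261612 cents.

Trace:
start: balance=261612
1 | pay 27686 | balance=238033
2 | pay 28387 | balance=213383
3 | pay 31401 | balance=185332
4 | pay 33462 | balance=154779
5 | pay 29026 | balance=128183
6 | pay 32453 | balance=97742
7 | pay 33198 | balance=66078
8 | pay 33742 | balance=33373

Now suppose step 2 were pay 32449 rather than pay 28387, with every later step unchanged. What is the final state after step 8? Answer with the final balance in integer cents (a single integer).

(re-executing from step 2 with the substitution; state before step 2: balance=238033)
2 | pay 32449 | balance=209321
3 | pay 31401 | balance=181206
4 | pay 33462 | balance=150588
5 | pay 29026 | balance=123926
6 | pay 32453 | balance=93418
7 | pay 33198 | balance=61686
8 | pay 33742 | balance=28912

28912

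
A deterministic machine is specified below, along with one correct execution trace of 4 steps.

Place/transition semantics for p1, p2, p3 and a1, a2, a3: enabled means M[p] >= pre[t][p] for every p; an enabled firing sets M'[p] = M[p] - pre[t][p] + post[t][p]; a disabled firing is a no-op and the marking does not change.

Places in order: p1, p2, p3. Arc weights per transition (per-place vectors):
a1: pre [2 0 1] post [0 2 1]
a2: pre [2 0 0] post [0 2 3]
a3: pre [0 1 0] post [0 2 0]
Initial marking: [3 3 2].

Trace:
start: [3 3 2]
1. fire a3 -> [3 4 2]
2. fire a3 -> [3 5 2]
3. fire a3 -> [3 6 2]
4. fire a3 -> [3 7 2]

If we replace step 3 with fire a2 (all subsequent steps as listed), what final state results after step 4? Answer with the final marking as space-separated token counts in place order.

1 8 5

(re-executing from step 3 with the substitution; state before step 3: [3 5 2])
3. fire a2 -> [1 7 5]
4. fire a3 -> [1 8 5]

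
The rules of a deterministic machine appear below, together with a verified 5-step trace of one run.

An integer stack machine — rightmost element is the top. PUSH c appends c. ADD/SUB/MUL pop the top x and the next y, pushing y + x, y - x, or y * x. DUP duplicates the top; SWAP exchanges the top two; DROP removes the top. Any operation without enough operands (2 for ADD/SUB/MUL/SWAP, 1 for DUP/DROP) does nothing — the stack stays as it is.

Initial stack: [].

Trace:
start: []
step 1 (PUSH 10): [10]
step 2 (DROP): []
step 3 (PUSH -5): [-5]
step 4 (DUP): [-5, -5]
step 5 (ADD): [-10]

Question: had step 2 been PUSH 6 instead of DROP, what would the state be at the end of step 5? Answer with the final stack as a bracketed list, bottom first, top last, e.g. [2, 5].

(re-executing from step 2 with the substitution; state before step 2: [10])
step 2 (PUSH 6): [10, 6]
step 3 (PUSH -5): [10, 6, -5]
step 4 (DUP): [10, 6, -5, -5]
step 5 (ADD): [10, 6, -10]

[10, 6, -10]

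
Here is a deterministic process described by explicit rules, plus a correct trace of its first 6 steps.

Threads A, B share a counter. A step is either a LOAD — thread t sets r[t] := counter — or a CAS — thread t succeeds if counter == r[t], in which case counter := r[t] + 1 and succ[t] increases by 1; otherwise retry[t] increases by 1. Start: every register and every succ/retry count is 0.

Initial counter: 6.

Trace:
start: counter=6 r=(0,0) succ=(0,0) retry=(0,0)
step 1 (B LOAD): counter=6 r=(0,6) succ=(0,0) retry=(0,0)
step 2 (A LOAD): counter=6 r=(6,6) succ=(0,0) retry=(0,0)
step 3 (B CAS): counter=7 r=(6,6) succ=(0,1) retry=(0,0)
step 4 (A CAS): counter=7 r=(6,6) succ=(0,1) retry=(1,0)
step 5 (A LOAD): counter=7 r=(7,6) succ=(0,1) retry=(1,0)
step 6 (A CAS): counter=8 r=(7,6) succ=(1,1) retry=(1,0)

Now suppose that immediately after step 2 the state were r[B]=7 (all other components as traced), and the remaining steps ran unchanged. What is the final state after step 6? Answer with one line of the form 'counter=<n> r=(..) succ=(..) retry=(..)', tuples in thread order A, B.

counter=8 r=(7,7) succ=(2,0) retry=(0,1)

state after step 2 := counter=6 r=(6,7) succ=(0,0) retry=(0,0)
step 3 (B CAS): counter=6 r=(6,7) succ=(0,0) retry=(0,1)
step 4 (A CAS): counter=7 r=(6,7) succ=(1,0) retry=(0,1)
step 5 (A LOAD): counter=7 r=(7,7) succ=(1,0) retry=(0,1)
step 6 (A CAS): counter=8 r=(7,7) succ=(2,0) retry=(0,1)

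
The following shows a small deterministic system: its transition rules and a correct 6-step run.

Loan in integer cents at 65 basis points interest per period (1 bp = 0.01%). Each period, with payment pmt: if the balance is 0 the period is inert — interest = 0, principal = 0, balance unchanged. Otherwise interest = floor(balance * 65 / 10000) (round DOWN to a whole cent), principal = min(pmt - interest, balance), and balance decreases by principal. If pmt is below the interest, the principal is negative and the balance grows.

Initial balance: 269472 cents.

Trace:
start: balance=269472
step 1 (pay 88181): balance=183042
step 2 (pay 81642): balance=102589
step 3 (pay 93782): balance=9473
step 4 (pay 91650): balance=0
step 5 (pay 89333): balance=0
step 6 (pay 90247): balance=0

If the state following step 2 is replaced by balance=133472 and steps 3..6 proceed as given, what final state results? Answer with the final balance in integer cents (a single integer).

0

state after step 2 := balance=133472
step 3 (pay 93782): balance=40557
step 4 (pay 91650): balance=0
step 5 (pay 89333): balance=0
step 6 (pay 90247): balance=0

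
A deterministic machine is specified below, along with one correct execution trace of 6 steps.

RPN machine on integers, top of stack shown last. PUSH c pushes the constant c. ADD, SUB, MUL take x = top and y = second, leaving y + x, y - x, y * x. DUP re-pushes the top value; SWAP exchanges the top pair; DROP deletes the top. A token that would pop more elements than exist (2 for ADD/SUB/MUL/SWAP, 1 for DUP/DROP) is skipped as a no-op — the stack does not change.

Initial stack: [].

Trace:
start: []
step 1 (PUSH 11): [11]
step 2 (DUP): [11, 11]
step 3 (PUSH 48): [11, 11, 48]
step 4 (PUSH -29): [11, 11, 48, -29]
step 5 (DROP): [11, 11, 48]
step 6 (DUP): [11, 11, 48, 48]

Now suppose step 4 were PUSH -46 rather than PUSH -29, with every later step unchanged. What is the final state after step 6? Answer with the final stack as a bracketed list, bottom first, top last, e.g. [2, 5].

(re-executing from step 4 with the substitution; state before step 4: [11, 11, 48])
step 4 (PUSH -46): [11, 11, 48, -46]
step 5 (DROP): [11, 11, 48]
step 6 (DUP): [11, 11, 48, 48]

[11, 11, 48, 48]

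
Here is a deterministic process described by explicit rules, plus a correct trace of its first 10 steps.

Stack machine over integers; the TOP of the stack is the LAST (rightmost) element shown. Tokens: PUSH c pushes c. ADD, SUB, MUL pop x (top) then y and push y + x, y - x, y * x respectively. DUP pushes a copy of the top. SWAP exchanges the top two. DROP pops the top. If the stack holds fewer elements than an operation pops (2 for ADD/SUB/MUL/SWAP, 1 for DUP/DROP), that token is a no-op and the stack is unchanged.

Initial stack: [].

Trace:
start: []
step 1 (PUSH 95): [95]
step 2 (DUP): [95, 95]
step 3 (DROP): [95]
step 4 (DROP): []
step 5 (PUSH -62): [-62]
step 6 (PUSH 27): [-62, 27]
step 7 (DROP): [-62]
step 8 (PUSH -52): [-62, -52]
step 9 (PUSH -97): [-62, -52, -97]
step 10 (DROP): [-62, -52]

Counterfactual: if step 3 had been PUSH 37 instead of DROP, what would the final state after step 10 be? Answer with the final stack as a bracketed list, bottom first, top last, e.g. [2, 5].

[95, 95, -62, -52]

(re-executing from step 3 with the substitution; state before step 3: [95, 95])
step 3 (PUSH 37): [95, 95, 37]
step 4 (DROP): [95, 95]
step 5 (PUSH -62): [95, 95, -62]
step 6 (PUSH 27): [95, 95, -62, 27]
step 7 (DROP): [95, 95, -62]
step 8 (PUSH -52): [95, 95, -62, -52]
step 9 (PUSH -97): [95, 95, -62, -52, -97]
step 10 (DROP): [95, 95, -62, -52]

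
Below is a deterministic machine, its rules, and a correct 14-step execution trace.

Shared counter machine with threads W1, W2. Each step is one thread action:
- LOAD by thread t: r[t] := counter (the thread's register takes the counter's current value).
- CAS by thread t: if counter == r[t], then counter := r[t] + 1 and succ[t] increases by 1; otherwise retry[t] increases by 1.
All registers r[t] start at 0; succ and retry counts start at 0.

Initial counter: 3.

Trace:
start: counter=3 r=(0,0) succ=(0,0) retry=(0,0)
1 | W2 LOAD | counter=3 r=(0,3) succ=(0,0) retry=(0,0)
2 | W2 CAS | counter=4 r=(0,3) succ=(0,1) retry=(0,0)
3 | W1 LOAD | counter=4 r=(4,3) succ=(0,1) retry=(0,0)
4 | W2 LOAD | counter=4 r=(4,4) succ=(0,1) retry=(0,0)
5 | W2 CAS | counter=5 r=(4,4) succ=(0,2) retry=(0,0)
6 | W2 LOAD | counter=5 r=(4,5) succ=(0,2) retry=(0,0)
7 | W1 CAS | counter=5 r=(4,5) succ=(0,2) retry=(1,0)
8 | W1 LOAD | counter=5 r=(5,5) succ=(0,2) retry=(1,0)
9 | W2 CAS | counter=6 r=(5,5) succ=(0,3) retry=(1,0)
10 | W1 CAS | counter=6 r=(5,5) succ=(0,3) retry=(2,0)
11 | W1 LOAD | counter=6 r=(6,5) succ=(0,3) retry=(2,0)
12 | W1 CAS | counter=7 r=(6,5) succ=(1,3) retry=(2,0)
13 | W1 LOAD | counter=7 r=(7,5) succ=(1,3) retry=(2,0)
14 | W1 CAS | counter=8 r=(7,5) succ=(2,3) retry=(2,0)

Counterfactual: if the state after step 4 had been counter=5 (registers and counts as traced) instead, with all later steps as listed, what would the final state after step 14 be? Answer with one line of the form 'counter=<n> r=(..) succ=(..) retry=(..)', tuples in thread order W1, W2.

state after step 4 := counter=5 r=(4,4) succ=(0,1) retry=(0,0)
5 | W2 CAS | counter=5 r=(4,4) succ=(0,1) retry=(0,1)
6 | W2 LOAD | counter=5 r=(4,5) succ=(0,1) retry=(0,1)
7 | W1 CAS | counter=5 r=(4,5) succ=(0,1) retry=(1,1)
8 | W1 LOAD | counter=5 r=(5,5) succ=(0,1) retry=(1,1)
9 | W2 CAS | counter=6 r=(5,5) succ=(0,2) retry=(1,1)
10 | W1 CAS | counter=6 r=(5,5) succ=(0,2) retry=(2,1)
11 | W1 LOAD | counter=6 r=(6,5) succ=(0,2) retry=(2,1)
12 | W1 CAS | counter=7 r=(6,5) succ=(1,2) retry=(2,1)
13 | W1 LOAD | counter=7 r=(7,5) succ=(1,2) retry=(2,1)
14 | W1 CAS | counter=8 r=(7,5) succ=(2,2) retry=(2,1)

counter=8 r=(7,5) succ=(2,2) retry=(2,1)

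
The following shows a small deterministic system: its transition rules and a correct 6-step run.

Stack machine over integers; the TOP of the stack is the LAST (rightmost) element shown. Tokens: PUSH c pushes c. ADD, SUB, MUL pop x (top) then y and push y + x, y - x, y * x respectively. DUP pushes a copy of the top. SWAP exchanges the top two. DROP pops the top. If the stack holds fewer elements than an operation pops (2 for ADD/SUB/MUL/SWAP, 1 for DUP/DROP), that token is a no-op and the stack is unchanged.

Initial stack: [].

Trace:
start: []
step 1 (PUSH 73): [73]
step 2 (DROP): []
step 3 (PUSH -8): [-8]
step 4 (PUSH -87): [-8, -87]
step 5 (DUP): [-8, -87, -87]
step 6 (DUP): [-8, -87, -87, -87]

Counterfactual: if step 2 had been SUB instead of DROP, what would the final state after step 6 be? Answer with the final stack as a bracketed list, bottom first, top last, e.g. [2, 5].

[73, -8, -87, -87, -87]

(re-executing from step 2 with the substitution; state before step 2: [73])
step 2 (SUB): [73]
step 3 (PUSH -8): [73, -8]
step 4 (PUSH -87): [73, -8, -87]
step 5 (DUP): [73, -8, -87, -87]
step 6 (DUP): [73, -8, -87, -87, -87]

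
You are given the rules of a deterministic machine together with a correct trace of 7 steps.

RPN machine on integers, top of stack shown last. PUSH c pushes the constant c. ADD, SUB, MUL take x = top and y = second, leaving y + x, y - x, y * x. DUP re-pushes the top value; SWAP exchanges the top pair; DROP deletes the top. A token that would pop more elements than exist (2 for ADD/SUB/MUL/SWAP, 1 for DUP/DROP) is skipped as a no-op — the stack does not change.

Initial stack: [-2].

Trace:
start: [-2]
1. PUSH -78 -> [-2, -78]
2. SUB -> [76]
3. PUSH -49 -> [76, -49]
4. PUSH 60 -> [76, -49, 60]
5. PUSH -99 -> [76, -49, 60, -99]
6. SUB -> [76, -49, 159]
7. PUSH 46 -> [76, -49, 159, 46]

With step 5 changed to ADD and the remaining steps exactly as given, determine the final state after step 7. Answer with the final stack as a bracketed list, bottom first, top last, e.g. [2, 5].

(re-executing from step 5 with the substitution; state before step 5: [76, -49, 60])
5. ADD -> [76, 11]
6. SUB -> [65]
7. PUSH 46 -> [65, 46]

[65, 46]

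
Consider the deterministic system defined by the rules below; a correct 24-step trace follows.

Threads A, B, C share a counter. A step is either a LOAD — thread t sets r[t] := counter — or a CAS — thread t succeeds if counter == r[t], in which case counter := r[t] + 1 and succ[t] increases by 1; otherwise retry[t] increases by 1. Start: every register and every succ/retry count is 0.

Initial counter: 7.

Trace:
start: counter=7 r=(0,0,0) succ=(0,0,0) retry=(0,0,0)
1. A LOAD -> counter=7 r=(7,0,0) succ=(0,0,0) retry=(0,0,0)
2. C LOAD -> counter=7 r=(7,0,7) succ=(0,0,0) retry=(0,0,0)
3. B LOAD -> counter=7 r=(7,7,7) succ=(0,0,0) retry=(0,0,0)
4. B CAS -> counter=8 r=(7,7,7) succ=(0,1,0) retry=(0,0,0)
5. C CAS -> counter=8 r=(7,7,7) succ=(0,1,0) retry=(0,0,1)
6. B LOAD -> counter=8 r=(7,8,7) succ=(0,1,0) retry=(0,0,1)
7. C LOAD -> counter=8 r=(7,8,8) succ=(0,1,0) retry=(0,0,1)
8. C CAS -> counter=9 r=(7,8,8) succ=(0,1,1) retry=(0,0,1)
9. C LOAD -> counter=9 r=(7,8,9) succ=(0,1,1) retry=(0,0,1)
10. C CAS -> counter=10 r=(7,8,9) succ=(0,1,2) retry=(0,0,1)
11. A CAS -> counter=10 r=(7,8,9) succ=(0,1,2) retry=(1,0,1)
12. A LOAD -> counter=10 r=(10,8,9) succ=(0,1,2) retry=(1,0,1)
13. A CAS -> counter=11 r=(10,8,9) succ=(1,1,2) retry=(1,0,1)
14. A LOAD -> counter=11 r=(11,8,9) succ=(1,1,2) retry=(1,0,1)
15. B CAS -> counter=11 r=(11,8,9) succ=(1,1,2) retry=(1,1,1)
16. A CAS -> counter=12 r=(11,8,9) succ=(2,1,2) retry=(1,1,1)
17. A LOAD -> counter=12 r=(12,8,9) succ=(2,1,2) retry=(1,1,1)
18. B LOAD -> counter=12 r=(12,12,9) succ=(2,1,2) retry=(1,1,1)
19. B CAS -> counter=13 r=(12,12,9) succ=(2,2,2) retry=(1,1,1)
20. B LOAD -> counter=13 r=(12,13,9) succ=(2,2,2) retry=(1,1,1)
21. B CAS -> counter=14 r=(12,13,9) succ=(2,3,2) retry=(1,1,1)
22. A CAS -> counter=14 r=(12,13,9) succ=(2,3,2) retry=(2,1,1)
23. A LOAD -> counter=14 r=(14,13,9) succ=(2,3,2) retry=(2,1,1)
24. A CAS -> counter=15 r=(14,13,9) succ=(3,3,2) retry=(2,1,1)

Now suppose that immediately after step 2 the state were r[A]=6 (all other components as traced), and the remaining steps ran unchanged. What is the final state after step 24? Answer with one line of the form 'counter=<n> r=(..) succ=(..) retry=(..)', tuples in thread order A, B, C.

state after step 2 := counter=7 r=(6,0,7) succ=(0,0,0) retry=(0,0,0)
3. B LOAD -> counter=7 r=(6,7,7) succ=(0,0,0) retry=(0,0,0)
4. B CAS -> counter=8 r=(6,7,7) succ=(0,1,0) retry=(0,0,0)
5. C CAS -> counter=8 r=(6,7,7) succ=(0,1,0) retry=(0,0,1)
6. B LOAD -> counter=8 r=(6,8,7) succ=(0,1,0) retry=(0,0,1)
7. C LOAD -> counter=8 r=(6,8,8) succ=(0,1,0) retry=(0,0,1)
8. C CAS -> counter=9 r=(6,8,8) succ=(0,1,1) retry=(0,0,1)
9. C LOAD -> counter=9 r=(6,8,9) succ=(0,1,1) retry=(0,0,1)
10. C CAS -> counter=10 r=(6,8,9) succ=(0,1,2) retry=(0,0,1)
11. A CAS -> counter=10 r=(6,8,9) succ=(0,1,2) retry=(1,0,1)
12. A LOAD -> counter=10 r=(10,8,9) succ=(0,1,2) retry=(1,0,1)
13. A CAS -> counter=11 r=(10,8,9) succ=(1,1,2) retry=(1,0,1)
14. A LOAD -> counter=11 r=(11,8,9) succ=(1,1,2) retry=(1,0,1)
15. B CAS -> counter=11 r=(11,8,9) succ=(1,1,2) retry=(1,1,1)
16. A CAS -> counter=12 r=(11,8,9) succ=(2,1,2) retry=(1,1,1)
17. A LOAD -> counter=12 r=(12,8,9) succ=(2,1,2) retry=(1,1,1)
18. B LOAD -> counter=12 r=(12,12,9) succ=(2,1,2) retry=(1,1,1)
19. B CAS -> counter=13 r=(12,12,9) succ=(2,2,2) retry=(1,1,1)
20. B LOAD -> counter=13 r=(12,13,9) succ=(2,2,2) retry=(1,1,1)
21. B CAS -> counter=14 r=(12,13,9) succ=(2,3,2) retry=(1,1,1)
22. A CAS -> counter=14 r=(12,13,9) succ=(2,3,2) retry=(2,1,1)
23. A LOAD -> counter=14 r=(14,13,9) succ=(2,3,2) retry=(2,1,1)
24. A CAS -> counter=15 r=(14,13,9) succ=(3,3,2) retry=(2,1,1)

counter=15 r=(14,13,9) succ=(3,3,2) retry=(2,1,1)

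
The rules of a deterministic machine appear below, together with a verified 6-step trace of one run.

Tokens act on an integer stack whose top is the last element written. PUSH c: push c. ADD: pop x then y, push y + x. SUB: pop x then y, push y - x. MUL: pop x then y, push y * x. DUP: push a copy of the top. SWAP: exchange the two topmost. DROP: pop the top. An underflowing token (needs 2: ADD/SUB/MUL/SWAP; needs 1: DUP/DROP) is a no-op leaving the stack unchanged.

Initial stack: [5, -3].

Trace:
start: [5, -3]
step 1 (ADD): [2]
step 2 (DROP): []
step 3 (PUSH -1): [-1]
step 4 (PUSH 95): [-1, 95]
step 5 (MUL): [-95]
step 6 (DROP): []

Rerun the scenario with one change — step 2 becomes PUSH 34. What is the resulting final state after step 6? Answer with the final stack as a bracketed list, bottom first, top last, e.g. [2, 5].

(re-executing from step 2 with the substitution; state before step 2: [2])
step 2 (PUSH 34): [2, 34]
step 3 (PUSH -1): [2, 34, -1]
step 4 (PUSH 95): [2, 34, -1, 95]
step 5 (MUL): [2, 34, -95]
step 6 (DROP): [2, 34]

[2, 34]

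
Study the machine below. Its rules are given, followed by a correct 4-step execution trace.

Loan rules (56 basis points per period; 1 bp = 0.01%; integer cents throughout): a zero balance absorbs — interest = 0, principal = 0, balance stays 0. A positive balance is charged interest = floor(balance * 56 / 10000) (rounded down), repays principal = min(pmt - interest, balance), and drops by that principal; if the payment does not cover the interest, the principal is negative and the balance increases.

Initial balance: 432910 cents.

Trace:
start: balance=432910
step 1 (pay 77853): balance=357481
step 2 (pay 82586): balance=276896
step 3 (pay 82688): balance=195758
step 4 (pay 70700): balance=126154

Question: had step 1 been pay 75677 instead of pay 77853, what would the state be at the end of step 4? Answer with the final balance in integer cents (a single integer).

(re-executing from step 1 with the substitution; state before step 1: balance=432910)
step 1 (pay 75677): balance=359657
step 2 (pay 82586): balance=279085
step 3 (pay 82688): balance=197959
step 4 (pay 70700): balance=128367

128367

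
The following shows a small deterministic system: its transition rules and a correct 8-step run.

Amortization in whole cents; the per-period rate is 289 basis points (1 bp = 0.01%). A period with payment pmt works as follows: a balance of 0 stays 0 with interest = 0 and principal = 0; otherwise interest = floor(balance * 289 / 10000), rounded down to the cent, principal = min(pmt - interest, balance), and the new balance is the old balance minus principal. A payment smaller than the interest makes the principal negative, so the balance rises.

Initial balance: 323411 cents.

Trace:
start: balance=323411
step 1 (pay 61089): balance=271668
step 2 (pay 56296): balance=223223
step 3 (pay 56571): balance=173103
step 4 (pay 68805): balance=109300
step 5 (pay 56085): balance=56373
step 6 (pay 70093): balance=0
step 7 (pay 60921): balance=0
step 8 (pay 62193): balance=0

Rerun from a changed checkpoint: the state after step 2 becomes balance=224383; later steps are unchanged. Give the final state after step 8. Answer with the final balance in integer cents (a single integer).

state after step 2 := balance=224383
step 3 (pay 56571): balance=174296
step 4 (pay 68805): balance=110528
step 5 (pay 56085): balance=57637
step 6 (pay 70093): balance=0
step 7 (pay 60921): balance=0
step 8 (pay 62193): balance=0

0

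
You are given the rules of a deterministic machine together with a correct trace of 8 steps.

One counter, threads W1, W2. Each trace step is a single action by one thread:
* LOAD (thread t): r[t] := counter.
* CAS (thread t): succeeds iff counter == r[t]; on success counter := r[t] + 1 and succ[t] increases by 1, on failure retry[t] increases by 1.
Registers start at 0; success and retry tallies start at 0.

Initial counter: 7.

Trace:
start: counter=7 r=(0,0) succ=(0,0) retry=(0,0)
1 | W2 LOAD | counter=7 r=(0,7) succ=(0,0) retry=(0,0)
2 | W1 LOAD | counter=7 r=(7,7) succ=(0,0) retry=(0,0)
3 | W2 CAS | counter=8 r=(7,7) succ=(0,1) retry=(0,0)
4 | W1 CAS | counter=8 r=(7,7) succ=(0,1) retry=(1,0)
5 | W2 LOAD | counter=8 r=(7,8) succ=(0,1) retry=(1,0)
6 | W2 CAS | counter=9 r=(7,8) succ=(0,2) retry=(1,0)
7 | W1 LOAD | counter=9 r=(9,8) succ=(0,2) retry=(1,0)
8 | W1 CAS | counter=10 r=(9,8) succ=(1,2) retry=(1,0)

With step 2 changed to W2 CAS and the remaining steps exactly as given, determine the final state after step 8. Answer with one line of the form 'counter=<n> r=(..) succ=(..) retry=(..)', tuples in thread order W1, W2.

(re-executing from step 2 with the substitution; state before step 2: counter=7 r=(0,7) succ=(0,0) retry=(0,0))
2 | W2 CAS | counter=8 r=(0,7) succ=(0,1) retry=(0,0)
3 | W2 CAS | counter=8 r=(0,7) succ=(0,1) retry=(0,1)
4 | W1 CAS | counter=8 r=(0,7) succ=(0,1) retry=(1,1)
5 | W2 LOAD | counter=8 r=(0,8) succ=(0,1) retry=(1,1)
6 | W2 CAS | counter=9 r=(0,8) succ=(0,2) retry=(1,1)
7 | W1 LOAD | counter=9 r=(9,8) succ=(0,2) retry=(1,1)
8 | W1 CAS | counter=10 r=(9,8) succ=(1,2) retry=(1,1)

counter=10 r=(9,8) succ=(1,2) retry=(1,1)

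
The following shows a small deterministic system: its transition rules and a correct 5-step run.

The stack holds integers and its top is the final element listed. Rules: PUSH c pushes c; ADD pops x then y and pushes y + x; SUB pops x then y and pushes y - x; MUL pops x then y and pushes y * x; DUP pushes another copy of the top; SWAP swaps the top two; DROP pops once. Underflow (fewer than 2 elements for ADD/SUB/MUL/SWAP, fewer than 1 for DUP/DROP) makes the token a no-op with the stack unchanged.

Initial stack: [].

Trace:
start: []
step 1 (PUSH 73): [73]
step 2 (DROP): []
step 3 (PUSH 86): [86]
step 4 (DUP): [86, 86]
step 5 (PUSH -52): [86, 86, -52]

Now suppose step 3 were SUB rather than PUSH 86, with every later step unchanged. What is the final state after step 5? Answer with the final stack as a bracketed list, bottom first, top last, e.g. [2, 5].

(re-executing from step 3 with the substitution; state before step 3: [])
step 3 (SUB): []
step 4 (DUP): []
step 5 (PUSH -52): [-52]

[-52]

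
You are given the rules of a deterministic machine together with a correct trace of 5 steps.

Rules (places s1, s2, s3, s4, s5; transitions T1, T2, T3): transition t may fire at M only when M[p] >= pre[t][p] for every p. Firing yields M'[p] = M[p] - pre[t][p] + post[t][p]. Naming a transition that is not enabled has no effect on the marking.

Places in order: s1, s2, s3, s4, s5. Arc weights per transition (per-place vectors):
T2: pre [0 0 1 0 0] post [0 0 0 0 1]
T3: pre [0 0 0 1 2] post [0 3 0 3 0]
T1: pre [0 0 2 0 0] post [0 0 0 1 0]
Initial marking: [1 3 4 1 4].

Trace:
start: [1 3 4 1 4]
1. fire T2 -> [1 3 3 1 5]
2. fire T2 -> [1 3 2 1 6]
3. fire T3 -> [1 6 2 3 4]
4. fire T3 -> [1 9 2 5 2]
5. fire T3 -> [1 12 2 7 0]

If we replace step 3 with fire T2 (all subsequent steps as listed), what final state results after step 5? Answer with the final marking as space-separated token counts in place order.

1 9 1 5 3

(re-executing from step 3 with the substitution; state before step 3: [1 3 2 1 6])
3. fire T2 -> [1 3 1 1 7]
4. fire T3 -> [1 6 1 3 5]
5. fire T3 -> [1 9 1 5 3]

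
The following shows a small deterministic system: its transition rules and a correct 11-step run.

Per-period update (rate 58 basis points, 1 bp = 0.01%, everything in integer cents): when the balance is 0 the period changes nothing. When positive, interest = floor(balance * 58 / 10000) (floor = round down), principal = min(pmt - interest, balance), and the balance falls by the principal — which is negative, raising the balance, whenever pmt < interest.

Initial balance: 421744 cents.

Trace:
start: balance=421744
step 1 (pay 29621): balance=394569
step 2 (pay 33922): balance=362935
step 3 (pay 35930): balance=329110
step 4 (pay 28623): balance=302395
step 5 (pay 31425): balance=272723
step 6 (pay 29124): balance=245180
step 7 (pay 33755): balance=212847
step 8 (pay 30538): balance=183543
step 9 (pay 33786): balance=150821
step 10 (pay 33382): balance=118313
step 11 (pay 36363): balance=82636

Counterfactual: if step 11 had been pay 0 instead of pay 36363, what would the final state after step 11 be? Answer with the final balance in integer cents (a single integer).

(re-executing from step 11 with the substitution; state before step 11: balance=118313)
step 11 (pay 0): balance=118999

118999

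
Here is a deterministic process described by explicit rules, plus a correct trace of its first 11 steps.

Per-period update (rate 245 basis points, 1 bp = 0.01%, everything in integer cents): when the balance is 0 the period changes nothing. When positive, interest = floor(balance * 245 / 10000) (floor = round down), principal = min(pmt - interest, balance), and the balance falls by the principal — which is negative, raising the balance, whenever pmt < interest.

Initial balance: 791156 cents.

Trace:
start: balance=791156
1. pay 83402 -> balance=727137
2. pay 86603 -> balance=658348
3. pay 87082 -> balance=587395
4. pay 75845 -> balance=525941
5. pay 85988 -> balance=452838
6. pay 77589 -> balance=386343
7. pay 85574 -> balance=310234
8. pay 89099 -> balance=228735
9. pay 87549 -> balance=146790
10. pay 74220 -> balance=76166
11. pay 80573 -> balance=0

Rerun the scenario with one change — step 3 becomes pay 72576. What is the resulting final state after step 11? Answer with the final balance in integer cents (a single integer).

(re-executing from step 3 with the substitution; state before step 3: balance=658348)
3. pay 72576 -> balance=601901
4. pay 75845 -> balance=540802
5. pay 85988 -> balance=468063
6. pay 77589 -> balance=401941
7. pay 85574 -> balance=326214
8. pay 89099 -> balance=245107
9. pay 87549 -> balance=163563
10. pay 74220 -> balance=93350
11. pay 80573 -> balance=15064

15064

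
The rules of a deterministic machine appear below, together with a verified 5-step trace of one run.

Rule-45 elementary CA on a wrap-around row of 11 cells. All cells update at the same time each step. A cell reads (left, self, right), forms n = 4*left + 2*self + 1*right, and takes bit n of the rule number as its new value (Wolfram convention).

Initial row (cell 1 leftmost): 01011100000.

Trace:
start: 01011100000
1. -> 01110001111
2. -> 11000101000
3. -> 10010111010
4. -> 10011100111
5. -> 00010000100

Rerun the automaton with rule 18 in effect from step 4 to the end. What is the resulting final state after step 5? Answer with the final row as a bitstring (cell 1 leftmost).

10010000000

(re-executing steps 4..5 under rule 18; state before step 4: 10010111010)
4. -> 01100000000
5. -> 10010000000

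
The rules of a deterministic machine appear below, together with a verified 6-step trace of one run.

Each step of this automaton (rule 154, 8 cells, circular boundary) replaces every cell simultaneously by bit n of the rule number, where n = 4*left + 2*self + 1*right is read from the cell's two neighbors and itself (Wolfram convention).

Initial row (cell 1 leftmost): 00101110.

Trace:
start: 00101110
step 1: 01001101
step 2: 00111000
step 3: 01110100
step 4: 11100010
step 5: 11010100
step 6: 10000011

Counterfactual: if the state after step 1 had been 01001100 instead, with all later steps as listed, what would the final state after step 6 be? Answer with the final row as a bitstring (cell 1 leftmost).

10101011

state after step 1 := 01001100
step 2: 10111010
step 3: 00110000
step 4: 01101000
step 5: 11000100
step 6: 10101011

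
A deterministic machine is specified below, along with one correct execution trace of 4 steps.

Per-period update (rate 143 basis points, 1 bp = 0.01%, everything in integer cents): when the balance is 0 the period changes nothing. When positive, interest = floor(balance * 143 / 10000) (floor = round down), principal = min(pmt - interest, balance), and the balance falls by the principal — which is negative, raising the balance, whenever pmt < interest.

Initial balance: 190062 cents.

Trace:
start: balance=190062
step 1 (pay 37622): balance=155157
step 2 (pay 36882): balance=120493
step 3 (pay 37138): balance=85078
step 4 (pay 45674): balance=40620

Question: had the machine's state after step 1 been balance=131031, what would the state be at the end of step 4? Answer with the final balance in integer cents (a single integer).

state after step 1 := balance=131031
step 2 (pay 36882): balance=96022
step 3 (pay 37138): balance=60257
step 4 (pay 45674): balance=15444

15444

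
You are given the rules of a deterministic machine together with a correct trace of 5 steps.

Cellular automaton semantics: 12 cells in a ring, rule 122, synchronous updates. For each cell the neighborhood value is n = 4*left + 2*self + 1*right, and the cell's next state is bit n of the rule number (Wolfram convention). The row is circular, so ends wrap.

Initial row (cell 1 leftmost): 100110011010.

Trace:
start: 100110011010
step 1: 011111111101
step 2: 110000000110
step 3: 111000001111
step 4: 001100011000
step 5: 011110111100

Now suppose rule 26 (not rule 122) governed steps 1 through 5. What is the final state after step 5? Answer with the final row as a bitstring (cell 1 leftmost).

100001010010

(re-executing steps 1..5 under rule 26; state before step 1: 100110011010)
step 1: 011101110000
step 2: 110001001000
step 3: 101010110101
step 4: 000000100001
step 5: 100001010010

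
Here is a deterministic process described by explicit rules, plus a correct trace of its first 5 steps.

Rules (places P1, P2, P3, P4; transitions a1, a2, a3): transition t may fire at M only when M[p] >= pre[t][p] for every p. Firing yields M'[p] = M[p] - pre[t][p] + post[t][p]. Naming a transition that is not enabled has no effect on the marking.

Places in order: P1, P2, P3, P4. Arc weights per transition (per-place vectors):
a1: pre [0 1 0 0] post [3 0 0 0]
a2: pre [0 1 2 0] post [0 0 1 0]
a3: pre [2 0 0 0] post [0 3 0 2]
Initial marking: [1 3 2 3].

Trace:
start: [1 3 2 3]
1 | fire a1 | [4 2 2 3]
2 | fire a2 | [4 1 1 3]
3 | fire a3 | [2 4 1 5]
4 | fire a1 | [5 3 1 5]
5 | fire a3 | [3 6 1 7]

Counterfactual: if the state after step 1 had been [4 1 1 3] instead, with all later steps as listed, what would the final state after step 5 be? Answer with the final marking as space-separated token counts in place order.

state after step 1 := [4 1 1 3]
2 | fire a2 | [4 1 1 3]
3 | fire a3 | [2 4 1 5]
4 | fire a1 | [5 3 1 5]
5 | fire a3 | [3 6 1 7]

3 6 1 7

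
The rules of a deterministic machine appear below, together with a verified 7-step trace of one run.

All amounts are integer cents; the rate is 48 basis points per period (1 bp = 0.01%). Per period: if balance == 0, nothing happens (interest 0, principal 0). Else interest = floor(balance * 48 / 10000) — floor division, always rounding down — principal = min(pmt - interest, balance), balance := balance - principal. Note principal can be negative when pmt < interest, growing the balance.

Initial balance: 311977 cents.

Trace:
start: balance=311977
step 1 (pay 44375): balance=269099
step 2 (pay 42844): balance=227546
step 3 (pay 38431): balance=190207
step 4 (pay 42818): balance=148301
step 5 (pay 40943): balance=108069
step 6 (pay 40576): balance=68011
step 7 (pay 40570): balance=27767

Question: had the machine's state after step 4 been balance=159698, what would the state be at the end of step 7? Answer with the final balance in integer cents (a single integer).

39329

state after step 4 := balance=159698
step 5 (pay 40943): balance=119521
step 6 (pay 40576): balance=79518
step 7 (pay 40570): balance=39329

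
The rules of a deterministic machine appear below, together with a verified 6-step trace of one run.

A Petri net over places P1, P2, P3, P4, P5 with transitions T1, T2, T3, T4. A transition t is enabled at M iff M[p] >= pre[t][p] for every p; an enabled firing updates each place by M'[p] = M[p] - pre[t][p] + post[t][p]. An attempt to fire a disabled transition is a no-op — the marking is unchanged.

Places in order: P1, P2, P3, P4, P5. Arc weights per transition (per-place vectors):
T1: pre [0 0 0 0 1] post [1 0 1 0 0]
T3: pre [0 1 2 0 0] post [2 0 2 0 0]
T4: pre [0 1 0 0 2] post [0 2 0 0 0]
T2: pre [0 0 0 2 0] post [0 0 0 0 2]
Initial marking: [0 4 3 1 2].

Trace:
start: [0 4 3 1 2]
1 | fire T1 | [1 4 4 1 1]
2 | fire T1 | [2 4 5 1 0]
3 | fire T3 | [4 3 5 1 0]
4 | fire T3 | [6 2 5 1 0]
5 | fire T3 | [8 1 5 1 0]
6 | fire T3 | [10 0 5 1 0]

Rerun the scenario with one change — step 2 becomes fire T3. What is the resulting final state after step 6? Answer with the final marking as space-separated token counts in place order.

(re-executing from step 2 with the substitution; state before step 2: [1 4 4 1 1])
2 | fire T3 | [3 3 4 1 1]
3 | fire T3 | [5 2 4 1 1]
4 | fire T3 | [7 1 4 1 1]
5 | fire T3 | [9 0 4 1 1]
6 | fire T3 | [9 0 4 1 1]

9 0 4 1 1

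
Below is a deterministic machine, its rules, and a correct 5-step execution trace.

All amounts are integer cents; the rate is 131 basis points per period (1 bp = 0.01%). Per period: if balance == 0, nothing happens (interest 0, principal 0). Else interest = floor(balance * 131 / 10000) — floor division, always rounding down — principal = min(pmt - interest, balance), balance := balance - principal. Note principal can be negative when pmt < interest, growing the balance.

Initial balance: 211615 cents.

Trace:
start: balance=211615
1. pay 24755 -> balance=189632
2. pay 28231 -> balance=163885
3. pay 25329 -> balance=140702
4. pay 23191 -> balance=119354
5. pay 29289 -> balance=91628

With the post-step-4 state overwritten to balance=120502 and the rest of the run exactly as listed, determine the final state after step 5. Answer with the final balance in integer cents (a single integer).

92791

state after step 4 := balance=120502
5. pay 29289 -> balance=92791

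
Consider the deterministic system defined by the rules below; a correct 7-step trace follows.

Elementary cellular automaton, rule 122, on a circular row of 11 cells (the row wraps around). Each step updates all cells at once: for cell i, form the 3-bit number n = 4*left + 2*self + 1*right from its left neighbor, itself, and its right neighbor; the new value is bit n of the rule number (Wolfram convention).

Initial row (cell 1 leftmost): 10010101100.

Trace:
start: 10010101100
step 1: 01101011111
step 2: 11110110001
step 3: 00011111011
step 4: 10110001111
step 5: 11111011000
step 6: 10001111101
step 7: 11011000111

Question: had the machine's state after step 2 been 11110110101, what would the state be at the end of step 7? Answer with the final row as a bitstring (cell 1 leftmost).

state after step 2 := 11110110101
step 3: 00011111011
step 4: 10110001111
step 5: 11111011000
step 6: 10001111101
step 7: 11011000111

11011000111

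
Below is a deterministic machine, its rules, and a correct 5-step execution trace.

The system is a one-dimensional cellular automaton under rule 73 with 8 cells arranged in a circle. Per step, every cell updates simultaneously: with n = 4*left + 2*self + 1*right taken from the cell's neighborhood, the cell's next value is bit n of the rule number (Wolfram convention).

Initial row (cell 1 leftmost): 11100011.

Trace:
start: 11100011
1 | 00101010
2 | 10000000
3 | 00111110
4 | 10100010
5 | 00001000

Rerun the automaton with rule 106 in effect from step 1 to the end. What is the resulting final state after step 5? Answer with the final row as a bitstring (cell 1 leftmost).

01100110

(re-executing steps 1..5 under rule 106; state before step 1: 11100011)
1 | 00100110
2 | 01001110
3 | 10011010
4 | 00111101
5 | 01100110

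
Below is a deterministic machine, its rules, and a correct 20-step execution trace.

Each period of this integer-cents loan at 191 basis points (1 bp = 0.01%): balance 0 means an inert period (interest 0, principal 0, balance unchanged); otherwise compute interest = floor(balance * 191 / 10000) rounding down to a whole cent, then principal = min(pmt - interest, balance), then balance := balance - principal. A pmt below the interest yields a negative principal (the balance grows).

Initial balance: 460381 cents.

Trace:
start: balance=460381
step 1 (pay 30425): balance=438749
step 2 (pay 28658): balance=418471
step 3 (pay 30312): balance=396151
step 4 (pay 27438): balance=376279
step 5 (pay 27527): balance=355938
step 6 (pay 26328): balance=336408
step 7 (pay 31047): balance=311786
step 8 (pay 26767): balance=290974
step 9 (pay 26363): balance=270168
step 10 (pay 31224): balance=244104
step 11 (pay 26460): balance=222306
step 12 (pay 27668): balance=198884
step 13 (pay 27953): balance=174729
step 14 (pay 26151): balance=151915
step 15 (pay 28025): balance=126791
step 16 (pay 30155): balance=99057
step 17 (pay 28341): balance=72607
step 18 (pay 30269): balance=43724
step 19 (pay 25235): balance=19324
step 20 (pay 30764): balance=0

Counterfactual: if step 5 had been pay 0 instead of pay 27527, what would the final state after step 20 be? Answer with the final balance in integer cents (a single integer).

25490

(re-executing from step 5 with the substitution; state before step 5: balance=376279)
step 5 (pay 0): balance=383465
step 6 (pay 26328): balance=364461
step 7 (pay 31047): balance=340375
step 8 (pay 26767): balance=320109
step 9 (pay 26363): balance=299860
step 10 (pay 31224): balance=274363
step 11 (pay 26460): balance=253143
step 12 (pay 27668): balance=230310
step 13 (pay 27953): balance=206755
step 14 (pay 26151): balance=184553
step 15 (pay 28025): balance=160052
step 16 (pay 30155): balance=132953
step 17 (pay 28341): balance=107151
step 18 (pay 30269): balance=78928
step 19 (pay 25235): balance=55200
step 20 (pay 30764): balance=25490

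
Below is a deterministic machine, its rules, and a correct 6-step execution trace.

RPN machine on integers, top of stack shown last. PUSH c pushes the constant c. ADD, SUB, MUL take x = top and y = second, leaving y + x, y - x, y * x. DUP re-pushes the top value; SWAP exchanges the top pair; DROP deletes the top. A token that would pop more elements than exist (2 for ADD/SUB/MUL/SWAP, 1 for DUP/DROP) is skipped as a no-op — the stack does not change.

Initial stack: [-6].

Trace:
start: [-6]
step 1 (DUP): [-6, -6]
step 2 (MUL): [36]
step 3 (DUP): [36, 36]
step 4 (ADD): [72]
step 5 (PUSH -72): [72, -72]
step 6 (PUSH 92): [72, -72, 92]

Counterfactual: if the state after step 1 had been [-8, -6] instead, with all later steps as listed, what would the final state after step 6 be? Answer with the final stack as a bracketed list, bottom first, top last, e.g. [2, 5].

state after step 1 := [-8, -6]
step 2 (MUL): [48]
step 3 (DUP): [48, 48]
step 4 (ADD): [96]
step 5 (PUSH -72): [96, -72]
step 6 (PUSH 92): [96, -72, 92]

[96, -72, 92]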